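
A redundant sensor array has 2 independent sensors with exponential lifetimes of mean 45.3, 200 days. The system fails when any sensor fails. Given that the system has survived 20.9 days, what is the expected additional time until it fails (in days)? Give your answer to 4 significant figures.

36.93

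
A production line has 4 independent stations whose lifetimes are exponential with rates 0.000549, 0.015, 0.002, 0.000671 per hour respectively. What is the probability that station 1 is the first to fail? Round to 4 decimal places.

The time to first failure is exponential with rate Σλ = 0.000549 + 0.015 + 0.002 + 0.000671 = 0.01822.
P(station 1 first) = λ_1/Σλ = 0.000549/0.01822 ≈ 0.0301.

0.0301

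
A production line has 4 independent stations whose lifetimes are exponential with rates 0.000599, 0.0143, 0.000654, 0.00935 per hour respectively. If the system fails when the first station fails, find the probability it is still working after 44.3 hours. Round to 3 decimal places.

0.332

The time to first failure is exponential with rate Σλ = 0.000599 + 0.0143 + 0.000654 + 0.00935 = 0.024903.
P(min > 44.3) = e^(−0.024903·44.3) = e^(−1.1032) ≈ 0.332.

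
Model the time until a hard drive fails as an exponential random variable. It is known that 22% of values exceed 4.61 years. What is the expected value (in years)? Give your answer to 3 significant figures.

3.04

e^(−λ·4.61) = 0.22 ⇒ λ = −ln(0.22)/4.61 = 0.328444.
Mean = 1/λ = 3.04466 years.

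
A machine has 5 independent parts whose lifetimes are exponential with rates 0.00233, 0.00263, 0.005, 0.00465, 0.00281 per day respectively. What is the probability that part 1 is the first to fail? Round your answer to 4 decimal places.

The time to first failure is exponential with rate Σλ = 0.00233 + 0.00263 + 0.005 + 0.00465 + 0.00281 = 0.01742.
P(part 1 first) = λ_1/Σλ = 0.00233/0.01742 ≈ 0.1338.

0.1338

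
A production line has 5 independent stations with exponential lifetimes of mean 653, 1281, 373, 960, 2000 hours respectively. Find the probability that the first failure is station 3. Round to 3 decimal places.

0.410

Rates: λ_i = 1/mean_i → 0.00153139, 0.00078064, 0.00268097, 0.00104167, 0.0005; Σλ = 0.00653467.
P(station 3 first) = λ_3/Σλ = 0.00268097/0.00653467 ≈ 0.410.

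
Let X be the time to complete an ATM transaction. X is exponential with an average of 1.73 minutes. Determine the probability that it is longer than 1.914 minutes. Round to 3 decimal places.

0.331

The rate is λ = 1/1.73 = 0.578035 per minute.
P(X > 1.914) = e^(−λ·1.914) = e^(−1.1064) ≈ 0.331.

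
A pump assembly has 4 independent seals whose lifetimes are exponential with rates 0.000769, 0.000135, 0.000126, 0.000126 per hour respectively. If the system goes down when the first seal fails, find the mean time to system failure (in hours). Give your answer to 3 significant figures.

The time to first failure is exponential with rate Σλ = 0.000769 + 0.000135 + 0.000126 + 0.000126 = 0.001156.
E[min] = 1/Σλ = 1/0.001156 = 865.052 hours.

865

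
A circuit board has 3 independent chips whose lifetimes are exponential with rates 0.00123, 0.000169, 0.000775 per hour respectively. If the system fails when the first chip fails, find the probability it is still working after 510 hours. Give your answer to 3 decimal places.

0.330

The time to first failure is exponential with rate Σλ = 0.00123 + 0.000169 + 0.000775 = 0.002174.
P(min > 510) = e^(−0.002174·510) = e^(−1.1087) ≈ 0.330.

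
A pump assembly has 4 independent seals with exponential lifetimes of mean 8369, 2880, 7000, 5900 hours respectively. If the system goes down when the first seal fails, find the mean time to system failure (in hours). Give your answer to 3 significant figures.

The first failure time is exponential with rate Σλ_i = 1/8369 + 1/2880 + 1/7000 + 1/5900 = 0.000779059 per hour.
E[min] = 1/Σλ = 1/0.000779059 = 1283.6 hours.

1280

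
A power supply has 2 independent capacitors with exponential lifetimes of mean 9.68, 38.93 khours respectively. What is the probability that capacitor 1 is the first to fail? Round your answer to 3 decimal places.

0.801

Rates: λ_i = 1/mean_i → 0.103306, 0.0256871; Σλ = 0.128993.
P(capacitor 1 first) = λ_1/Σλ = 0.103306/0.128993 ≈ 0.801.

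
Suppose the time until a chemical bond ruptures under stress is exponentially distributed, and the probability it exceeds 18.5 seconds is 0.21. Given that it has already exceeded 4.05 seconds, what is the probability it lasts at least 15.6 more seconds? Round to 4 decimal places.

From e^(−λ·18.5) = 0.21, λ = −ln(0.21)/18.5 = 0.0843593.
Memoryless: P(X > 4.05+15.6 | X > 4.05) = P(X > 15.6) = e^(−0.0843593·15.6) ≈ 0.2682.

0.2682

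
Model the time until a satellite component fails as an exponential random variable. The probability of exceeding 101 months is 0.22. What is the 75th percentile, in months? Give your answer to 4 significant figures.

e^(−λ·101) = 0.22 ⇒ λ = −ln(0.22)/101 = 0.0149914.
75th percentile: 1 − e^(−λt) = 0.75, t = −ln(0.25)/λ = 92.4729 months.

92.47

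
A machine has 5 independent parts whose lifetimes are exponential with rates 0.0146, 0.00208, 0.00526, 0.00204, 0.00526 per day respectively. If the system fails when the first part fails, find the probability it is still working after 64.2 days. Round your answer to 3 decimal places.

The time to first failure is exponential with rate Σλ = 0.0146 + 0.00208 + 0.00526 + 0.00204 + 0.00526 = 0.02924.
P(min > 64.2) = e^(−0.02924·64.2) = e^(−1.8772) ≈ 0.153.

0.153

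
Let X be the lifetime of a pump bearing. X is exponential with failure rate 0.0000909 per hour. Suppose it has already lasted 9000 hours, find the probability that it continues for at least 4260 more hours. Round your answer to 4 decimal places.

0.6789

By the memoryless property, P(X > 9000+4260 | X > 9000) = P(X > 4260).
P(X > 4260) = e^(−0.38723) ≈ 0.6789.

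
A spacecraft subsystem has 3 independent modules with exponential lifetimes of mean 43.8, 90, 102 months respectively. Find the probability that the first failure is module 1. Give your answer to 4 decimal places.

0.5219

Rates: λ_i = 1/mean_i → 0.0228311, 0.0111111, 0.00980392; Σλ = 0.0437461.
P(module 1 first) = λ_1/Σλ = 0.0228311/0.0437461 ≈ 0.5219.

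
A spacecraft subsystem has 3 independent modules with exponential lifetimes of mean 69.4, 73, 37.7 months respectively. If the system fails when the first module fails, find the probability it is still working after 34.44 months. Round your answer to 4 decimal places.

0.1524

The first failure time is exponential with rate Σλ_i = 1/69.4 + 1/73 + 1/37.7 = 0.0546331 per month.
P(min > 34.44) = e^(−0.0546331·34.44) = e^(−1.8816) ≈ 0.1524.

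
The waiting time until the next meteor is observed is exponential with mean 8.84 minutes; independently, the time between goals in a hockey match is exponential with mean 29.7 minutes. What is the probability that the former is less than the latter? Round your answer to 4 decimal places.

λ_1 = 1/8.84 = 0.113122, λ_2 = 1/29.7 = 0.03367.
For independent exponentials, P(the former < the latter) = λ_1/(λ_1+λ_2) = 0.113122/0.146792 ≈ 0.7706.

0.7706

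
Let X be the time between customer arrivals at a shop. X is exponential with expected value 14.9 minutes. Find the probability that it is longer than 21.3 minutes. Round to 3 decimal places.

The rate is λ = 1/14.9 = 0.0671141 per minute.
P(X > 21.3) = e^(−λ·21.3) = e^(−1.4295) ≈ 0.239.

0.239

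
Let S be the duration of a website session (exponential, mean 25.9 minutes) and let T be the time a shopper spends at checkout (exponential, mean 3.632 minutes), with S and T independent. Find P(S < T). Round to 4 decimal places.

λ_1 = 1/25.9 = 0.03861, λ_2 = 1/3.632 = 0.27533.
For independent exponentials, P(S < T) = λ_1/(λ_1+λ_2) = 0.03861/0.31394 ≈ 0.1230.

0.1230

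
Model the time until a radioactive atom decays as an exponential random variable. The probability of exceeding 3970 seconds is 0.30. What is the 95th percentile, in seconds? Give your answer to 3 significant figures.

e^(−λ·3970) = 0.30 ⇒ λ = −ln(0.30)/3970 = 0.000303268.
95th percentile: 1 − e^(−λt) = 0.95, t = −ln(0.05)/λ = 9878.18 seconds.

9880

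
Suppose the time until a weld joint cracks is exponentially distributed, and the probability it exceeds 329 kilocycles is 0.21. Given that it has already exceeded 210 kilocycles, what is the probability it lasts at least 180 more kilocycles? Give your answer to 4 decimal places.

From e^(−λ·329) = 0.21, λ = −ln(0.21)/329 = 0.00474361.
Memoryless: P(X > 210+180 | X > 210) = P(X > 180) = e^(−0.00474361·180) ≈ 0.4258.

0.4258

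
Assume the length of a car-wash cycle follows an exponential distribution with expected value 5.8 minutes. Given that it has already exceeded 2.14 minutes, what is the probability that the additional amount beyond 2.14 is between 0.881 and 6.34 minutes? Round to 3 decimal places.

0.524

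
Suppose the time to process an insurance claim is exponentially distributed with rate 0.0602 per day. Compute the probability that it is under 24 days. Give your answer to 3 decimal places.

0.764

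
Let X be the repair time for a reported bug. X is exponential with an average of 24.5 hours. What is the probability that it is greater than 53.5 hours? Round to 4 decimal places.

0.1126

The rate is λ = 1/24.5 = 0.0408163 per hour.
P(X > 53.5) = e^(−λ·53.5) = e^(−2.1837) ≈ 0.1126.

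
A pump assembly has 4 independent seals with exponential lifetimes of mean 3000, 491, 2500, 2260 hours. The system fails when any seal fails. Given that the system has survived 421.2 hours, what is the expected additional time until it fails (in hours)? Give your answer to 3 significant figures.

First-failure rate Σλ = 1/3000 + 1/491 + 1/2500 + 1/2260 = 0.00321247.
By memorylessness the expected residual is 1/Σλ = 311.287 hours, regardless of the 421.2 already elapsed.

311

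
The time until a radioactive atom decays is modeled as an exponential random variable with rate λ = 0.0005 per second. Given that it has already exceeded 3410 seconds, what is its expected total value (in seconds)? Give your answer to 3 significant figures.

By memorylessness, E[X | X > 3410] = 3410 + 1/λ = 3410 + 2000 = 5410 seconds.

5410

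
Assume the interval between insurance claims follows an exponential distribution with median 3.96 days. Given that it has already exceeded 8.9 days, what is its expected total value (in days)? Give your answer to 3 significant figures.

For an exponential, median = ln(2)/λ, so λ = ln 2 / 3.96 = 0.175037 per day.
By memorylessness, E[X | X > 8.9] = 8.9 + 1/λ = 8.9 + 5.71307 = 14.6131 days.

14.6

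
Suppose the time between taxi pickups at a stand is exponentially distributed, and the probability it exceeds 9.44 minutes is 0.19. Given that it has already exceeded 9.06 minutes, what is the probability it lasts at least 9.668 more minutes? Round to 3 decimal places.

0.183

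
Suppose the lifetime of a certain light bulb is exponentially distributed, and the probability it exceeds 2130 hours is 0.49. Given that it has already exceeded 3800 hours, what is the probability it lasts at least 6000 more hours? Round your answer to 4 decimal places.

0.1341

From e^(−λ·2130) = 0.49, λ = −ln(0.49)/2130 = 0.000334906.
Memoryless: P(X > 3800+6000 | X > 3800) = P(X > 6000) = e^(−0.000334906·6000) ≈ 0.1341.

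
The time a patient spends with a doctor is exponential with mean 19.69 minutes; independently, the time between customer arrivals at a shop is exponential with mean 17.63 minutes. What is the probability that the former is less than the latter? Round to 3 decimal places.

λ_1 = 1/19.69 = 0.0507872, λ_2 = 1/17.63 = 0.0567215.
For independent exponentials, P(the former < the latter) = λ_1/(λ_1+λ_2) = 0.0507872/0.107509 ≈ 0.472.

0.472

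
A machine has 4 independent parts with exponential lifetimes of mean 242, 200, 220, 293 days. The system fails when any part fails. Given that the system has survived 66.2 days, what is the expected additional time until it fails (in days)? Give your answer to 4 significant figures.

58.51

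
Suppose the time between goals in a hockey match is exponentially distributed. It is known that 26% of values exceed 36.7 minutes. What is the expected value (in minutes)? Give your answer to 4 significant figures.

e^(−λ·36.7) = 0.26 ⇒ λ = −ln(0.26)/36.7 = 0.036705.
Mean = 1/λ = 27.2442 minutes.

27.24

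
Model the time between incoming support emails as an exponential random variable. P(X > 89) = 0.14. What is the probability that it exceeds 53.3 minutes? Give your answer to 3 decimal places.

0.308

e^(−λ·89) = 0.14 ⇒ λ = −ln(0.14)/89 = 0.0220912.
P(X > 53.3) = e^(−0.0220912·53.3) = e^(−1.1775) ≈ 0.308.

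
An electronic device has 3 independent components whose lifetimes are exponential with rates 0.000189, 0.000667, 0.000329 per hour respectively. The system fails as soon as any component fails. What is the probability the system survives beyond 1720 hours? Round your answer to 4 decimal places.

0.1303

The time to first failure is exponential with rate Σλ = 0.000189 + 0.000667 + 0.000329 = 0.001185.
P(min > 1720) = e^(−0.001185·1720) = e^(−2.0382) ≈ 0.1303.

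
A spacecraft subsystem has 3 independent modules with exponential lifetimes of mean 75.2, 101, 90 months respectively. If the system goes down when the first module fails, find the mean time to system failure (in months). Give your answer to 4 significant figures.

The first failure time is exponential with rate Σλ_i = 1/75.2 + 1/101 + 1/90 = 0.03431 per month.
E[min] = 1/Σλ = 1/0.03431 = 29.146 months.

29.15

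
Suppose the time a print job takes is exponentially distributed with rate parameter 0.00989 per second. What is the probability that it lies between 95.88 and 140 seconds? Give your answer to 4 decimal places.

0.1370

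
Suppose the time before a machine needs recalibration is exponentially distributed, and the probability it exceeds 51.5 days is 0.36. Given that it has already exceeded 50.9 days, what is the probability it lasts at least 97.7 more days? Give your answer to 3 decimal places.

From e^(−λ·51.5) = 0.36, λ = −ln(0.36)/51.5 = 0.0198379.
Memoryless: P(X > 50.9+97.7 | X > 50.9) = P(X > 97.7) = e^(−0.0198379·97.7) ≈ 0.144.

0.144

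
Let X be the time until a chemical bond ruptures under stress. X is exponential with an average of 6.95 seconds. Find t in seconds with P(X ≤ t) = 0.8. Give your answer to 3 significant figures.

11.2

The rate is λ = 1/6.95 = 0.143885 per second.
Set 1 − e^(−λt) = 0.8, so t = −ln(0.2)/λ = 1.6094/0.143885 ≈ 11.1856 seconds.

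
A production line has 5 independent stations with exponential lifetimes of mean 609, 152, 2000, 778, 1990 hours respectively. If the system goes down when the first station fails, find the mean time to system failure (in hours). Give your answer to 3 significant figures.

The first failure time is exponential with rate Σλ_i = 1/609 + 1/152 + 1/2000 + 1/778 + 1/1990 = 0.0105088 per hour.
E[min] = 1/Σλ = 1/0.0105088 = 95.158 hours.

95.2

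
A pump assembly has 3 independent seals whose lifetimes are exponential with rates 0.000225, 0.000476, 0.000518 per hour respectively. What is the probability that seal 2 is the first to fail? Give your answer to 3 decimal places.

0.390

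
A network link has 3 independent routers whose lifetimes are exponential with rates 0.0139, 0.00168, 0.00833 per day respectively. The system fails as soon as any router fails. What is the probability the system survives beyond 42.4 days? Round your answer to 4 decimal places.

The time to first failure is exponential with rate Σλ = 0.0139 + 0.00168 + 0.00833 = 0.02391.
P(min > 42.4) = e^(−0.02391·42.4) = e^(−1.0138) ≈ 0.3628.

0.3628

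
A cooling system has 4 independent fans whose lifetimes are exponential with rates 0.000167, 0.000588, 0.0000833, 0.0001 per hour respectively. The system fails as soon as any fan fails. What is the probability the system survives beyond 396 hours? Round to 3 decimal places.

0.690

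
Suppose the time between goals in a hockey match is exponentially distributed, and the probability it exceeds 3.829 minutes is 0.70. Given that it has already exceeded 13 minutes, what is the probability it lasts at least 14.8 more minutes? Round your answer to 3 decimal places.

0.252

From e^(−λ·3.829) = 0.70, λ = −ln(0.70)/3.829 = 0.0931509.
Memoryless: P(X > 13+14.8 | X > 13) = P(X > 14.8) = e^(−0.0931509·14.8) ≈ 0.252.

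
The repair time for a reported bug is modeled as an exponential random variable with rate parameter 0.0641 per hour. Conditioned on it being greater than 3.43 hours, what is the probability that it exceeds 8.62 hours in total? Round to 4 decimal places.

0.7170

By the memoryless property, P(X > 3.43+5.19 | X > 3.43) = P(X > 5.19).
P(X > 5.19) = e^(−0.33268) ≈ 0.7170.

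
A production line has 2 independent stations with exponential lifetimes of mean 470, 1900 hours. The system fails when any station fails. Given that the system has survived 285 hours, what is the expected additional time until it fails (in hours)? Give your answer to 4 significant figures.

376.8

First-failure rate Σλ = 1/470 + 1/1900 = 0.00265398.
By memorylessness the expected residual is 1/Σλ = 376.793 hours, regardless of the 285 already elapsed.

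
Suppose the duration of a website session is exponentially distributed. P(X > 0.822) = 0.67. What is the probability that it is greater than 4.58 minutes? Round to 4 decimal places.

e^(−λ·0.822) = 0.67 ⇒ λ = −ln(0.67)/0.822 = 0.487199.
P(X > 4.58) = e^(−0.487199·4.58) = e^(−2.2314) ≈ 0.1074.

0.1074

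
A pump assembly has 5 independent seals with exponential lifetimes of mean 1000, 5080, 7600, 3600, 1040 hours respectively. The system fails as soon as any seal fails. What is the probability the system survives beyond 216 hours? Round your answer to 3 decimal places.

The first failure time is exponential with rate Σλ_i = 1/1000 + 1/5080 + 1/7600 + 1/3600 + 1/1040 = 0.00256775 per hour.
P(min > 216) = e^(−0.00256775·216) = e^(−0.55463) ≈ 0.574.

0.574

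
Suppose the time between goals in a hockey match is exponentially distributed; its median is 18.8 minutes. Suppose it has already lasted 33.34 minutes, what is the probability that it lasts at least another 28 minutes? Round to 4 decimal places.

0.3562

For an exponential, median = ln(2)/λ, so λ = ln 2 / 18.8 = 0.0368695 per minute.
By the memoryless property, P(X > 33.34+28 | X > 33.34) = P(X > 28).
P(X > 28) = e^(−1.0323) ≈ 0.3562.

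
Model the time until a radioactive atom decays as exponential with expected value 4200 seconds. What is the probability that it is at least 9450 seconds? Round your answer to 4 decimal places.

0.1054

The rate is λ = 1/4200 = 0.000238095 per second.
P(X > 9450) = e^(−λ·9450) = e^(−2.25) ≈ 0.1054.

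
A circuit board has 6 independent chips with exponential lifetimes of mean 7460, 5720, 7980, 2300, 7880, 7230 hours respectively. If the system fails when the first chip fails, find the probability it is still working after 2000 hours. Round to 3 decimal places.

0.103

The first failure time is exponential with rate Σλ_i = 1/7460 + 1/5720 + 1/7980 + 1/2300 + 1/7880 + 1/7230 = 0.00113419 per hour.
P(min > 2000) = e^(−0.00113419·2000) = e^(−2.2684) ≈ 0.103.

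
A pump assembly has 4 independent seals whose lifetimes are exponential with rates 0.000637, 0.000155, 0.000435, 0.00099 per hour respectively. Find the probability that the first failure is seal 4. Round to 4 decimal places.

0.4465

The time to first failure is exponential with rate Σλ = 0.000637 + 0.000155 + 0.000435 + 0.00099 = 0.002217.
P(seal 4 first) = λ_4/Σλ = 0.00099/0.002217 ≈ 0.4465.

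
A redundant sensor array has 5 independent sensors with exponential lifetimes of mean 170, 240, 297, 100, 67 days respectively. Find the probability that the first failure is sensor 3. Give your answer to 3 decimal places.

0.088

Rates: λ_i = 1/mean_i → 0.00588235, 0.00416667, 0.003367, 0.01, 0.0149254; Σλ = 0.0383414.
P(sensor 3 first) = λ_3/Σλ = 0.003367/0.0383414 ≈ 0.088.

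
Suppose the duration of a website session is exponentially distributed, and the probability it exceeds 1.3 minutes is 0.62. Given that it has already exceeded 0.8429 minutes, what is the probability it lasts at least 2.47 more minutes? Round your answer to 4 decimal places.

From e^(−λ·1.3) = 0.62, λ = −ln(0.62)/1.3 = 0.36772.
Memoryless: P(X > 0.8429+2.47 | X > 0.8429) = P(X > 2.47) = e^(−0.36772·2.47) ≈ 0.4032.

0.4032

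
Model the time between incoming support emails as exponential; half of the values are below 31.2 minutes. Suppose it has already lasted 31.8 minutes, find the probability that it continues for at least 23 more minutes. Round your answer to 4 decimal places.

0.5999

For an exponential, median = ln(2)/λ, so λ = ln 2 / 31.2 = 0.0222163 per minute.
The exponential is memoryless, so the remaining time is again Exp(λ): the condition X > 31.8 is irrelevant.
P(X > 23) = e^(−0.51097) ≈ 0.5999.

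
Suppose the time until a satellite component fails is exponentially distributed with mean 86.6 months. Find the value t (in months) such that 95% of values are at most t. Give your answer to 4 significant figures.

The rate is λ = 1/86.6 = 0.0115473 per month.
Set 1 − e^(−λt) = 0.95, so t = −ln(0.05)/λ = 2.9957/0.0115473 ≈ 259.43 months.

259.4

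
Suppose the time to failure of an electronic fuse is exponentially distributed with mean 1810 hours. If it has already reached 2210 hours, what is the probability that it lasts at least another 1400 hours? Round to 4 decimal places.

The rate is λ = 1/1810 = 0.000552486 per hour.
P(X > s+t | X > s) = e^(−λ(s+t))/e^(−λs) = e^(−λt), independent of s = 2210.
P(X > 1400) = e^(−0.77348) ≈ 0.4614.

0.4614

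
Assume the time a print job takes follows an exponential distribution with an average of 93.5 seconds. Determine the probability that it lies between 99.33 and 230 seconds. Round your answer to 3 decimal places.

0.260

The rate is λ = 1/93.5 = 0.0106952 per second.
P(99.33 < X < 230) = e^(−λ·99.33) − e^(−λ·230) = 0.34564 − 0.08544 ≈ 0.260.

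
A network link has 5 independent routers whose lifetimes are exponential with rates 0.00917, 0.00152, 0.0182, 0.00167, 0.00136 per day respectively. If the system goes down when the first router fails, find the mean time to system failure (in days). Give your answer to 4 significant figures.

31.33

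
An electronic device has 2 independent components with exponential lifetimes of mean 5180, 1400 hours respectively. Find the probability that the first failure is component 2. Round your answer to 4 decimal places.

0.7872

Rates: λ_i = 1/mean_i → 0.00019305, 0.000714286; Σλ = 0.000907336.
P(component 2 first) = λ_2/Σλ = 0.000714286/0.000907336 ≈ 0.7872.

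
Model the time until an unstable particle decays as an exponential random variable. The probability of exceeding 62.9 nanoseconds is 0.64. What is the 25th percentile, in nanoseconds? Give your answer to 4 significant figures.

e^(−λ·62.9) = 0.64 ⇒ λ = −ln(0.64)/62.9 = 0.00709518.
25th percentile: 1 − e^(−λt) = 0.25, t = −ln(0.75)/λ = 40.5461 nanoseconds.

40.55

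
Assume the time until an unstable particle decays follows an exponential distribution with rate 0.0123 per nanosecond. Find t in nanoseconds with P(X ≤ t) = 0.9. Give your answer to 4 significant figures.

187.2

Set 1 − e^(−λt) = 0.9, so t = −ln(0.1)/λ = 2.3026/0.0123 ≈ 187.202 nanoseconds.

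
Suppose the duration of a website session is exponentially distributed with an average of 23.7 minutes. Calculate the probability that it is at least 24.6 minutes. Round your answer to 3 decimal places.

The rate is λ = 1/23.7 = 0.0421941 per minute.
P(X > 24.6) = e^(−λ·24.6) = e^(−1.038) ≈ 0.354.

0.354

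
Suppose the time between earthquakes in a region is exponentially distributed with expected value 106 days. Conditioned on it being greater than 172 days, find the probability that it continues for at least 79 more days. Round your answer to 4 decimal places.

0.4746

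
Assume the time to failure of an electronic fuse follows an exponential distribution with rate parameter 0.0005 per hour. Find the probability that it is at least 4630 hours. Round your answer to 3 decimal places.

P(X > 4630) = e^(−λ·4630) = e^(−2.315) ≈ 0.099.

0.099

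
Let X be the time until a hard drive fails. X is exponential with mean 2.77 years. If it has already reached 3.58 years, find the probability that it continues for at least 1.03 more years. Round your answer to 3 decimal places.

0.689

The rate is λ = 1/2.77 = 0.361011 per year.
By the memoryless property, P(X > 3.58+1.03 | X > 3.58) = P(X > 1.03).
P(X > 1.03) = e^(−0.37184) ≈ 0.689.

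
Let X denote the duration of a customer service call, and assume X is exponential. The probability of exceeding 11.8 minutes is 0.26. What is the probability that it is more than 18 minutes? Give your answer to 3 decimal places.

e^(−λ·11.8) = 0.26 ⇒ λ = −ln(0.26)/11.8 = 0.114159.
P(X > 18) = e^(−0.114159·18) = e^(−2.0549) ≈ 0.128.

0.128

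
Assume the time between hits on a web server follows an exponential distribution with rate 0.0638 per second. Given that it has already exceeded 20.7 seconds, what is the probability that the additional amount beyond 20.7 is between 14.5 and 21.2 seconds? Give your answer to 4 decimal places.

0.1379

Memoryless: the residual past 20.7 is again Exp(λ).
P(14.5 < residual < 21.2) = e^(−λ·14.5) − e^(−λ·21.2) = 0.39649 − 0.25858 ≈ 0.1379.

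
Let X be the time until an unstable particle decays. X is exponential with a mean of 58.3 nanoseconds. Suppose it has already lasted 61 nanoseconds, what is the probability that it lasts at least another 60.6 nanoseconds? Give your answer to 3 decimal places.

0.354

The rate is λ = 1/58.3 = 0.0171527 per nanosecond.
The exponential is memoryless, so the remaining time is again Exp(λ): the condition X > 61 is irrelevant.
P(X > 60.6) = e^(−1.0395) ≈ 0.354.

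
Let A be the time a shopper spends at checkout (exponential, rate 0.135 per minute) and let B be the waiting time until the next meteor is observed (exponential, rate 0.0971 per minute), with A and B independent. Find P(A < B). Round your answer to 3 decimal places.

0.582

λ_1 = 0.135, λ_2 = 0.0971.
For independent exponentials, P(A < B) = λ_1/(λ_1+λ_2) = 0.135/0.2321 ≈ 0.582.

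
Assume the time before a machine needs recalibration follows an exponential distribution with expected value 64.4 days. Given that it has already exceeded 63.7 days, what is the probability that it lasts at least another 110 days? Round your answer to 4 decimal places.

0.1812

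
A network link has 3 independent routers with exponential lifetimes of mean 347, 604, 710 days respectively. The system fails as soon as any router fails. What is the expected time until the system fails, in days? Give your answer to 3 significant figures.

The first failure time is exponential with rate Σλ_i = 1/347 + 1/604 + 1/710 = 0.00594592 per day.
E[min] = 1/Σλ = 1/0.00594592 = 168.182 days.

168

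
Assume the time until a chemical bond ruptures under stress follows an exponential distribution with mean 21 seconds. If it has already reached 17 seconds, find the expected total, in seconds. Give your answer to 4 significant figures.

38.00

The rate is λ = 1/21 = 0.047619 per second.
By memorylessness, E[X | X > 17] = 17 + 1/λ = 17 + 21 = 38 seconds.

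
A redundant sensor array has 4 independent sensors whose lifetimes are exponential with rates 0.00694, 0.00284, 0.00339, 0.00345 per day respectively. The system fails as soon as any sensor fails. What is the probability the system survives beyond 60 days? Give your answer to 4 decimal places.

0.3689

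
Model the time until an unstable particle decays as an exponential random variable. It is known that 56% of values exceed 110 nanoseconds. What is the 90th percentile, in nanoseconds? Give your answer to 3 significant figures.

437

e^(−λ·110) = 0.56 ⇒ λ = −ln(0.56)/110 = 0.00527108.
90th percentile: 1 − e^(−λt) = 0.9, t = −ln(0.1)/λ = 436.834 nanoseconds.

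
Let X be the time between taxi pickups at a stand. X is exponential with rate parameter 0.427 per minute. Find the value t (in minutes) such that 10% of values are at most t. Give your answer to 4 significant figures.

0.2467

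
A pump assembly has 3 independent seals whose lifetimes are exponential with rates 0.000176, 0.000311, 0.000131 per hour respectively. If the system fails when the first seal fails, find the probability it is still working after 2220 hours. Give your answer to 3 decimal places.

0.254

The time to first failure is exponential with rate Σλ = 0.000176 + 0.000311 + 0.000131 = 0.000618.
P(min > 2220) = e^(−0.000618·2220) = e^(−1.372) ≈ 0.254.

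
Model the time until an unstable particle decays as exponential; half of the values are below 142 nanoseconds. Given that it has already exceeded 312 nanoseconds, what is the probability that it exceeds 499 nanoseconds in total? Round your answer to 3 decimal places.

For an exponential, median = ln(2)/λ, so λ = ln 2 / 142 = 0.00488132 per nanosecond.
By the memoryless property, P(X > 312+187 | X > 312) = P(X > 187).
P(X > 187) = e^(−0.91281) ≈ 0.401.

0.401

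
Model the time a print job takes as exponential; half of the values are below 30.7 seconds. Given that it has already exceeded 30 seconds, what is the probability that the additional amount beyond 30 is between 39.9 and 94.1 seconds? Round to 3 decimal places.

0.287

For an exponential, median = ln(2)/λ, so λ = ln 2 / 30.7 = 0.0225781 per second.
Memoryless: the residual past 30 is again Exp(λ).
P(39.9 < residual < 94.1) = e^(−λ·39.9) − e^(−λ·94.1) = 0.40622 − 0.11948 ≈ 0.287.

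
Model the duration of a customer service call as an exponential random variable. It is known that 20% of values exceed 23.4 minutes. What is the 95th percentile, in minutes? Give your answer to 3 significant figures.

43.6

e^(−λ·23.4) = 0.20 ⇒ λ = −ln(0.20)/23.4 = 0.0687794.
95th percentile: 1 − e^(−λt) = 0.95, t = −ln(0.05)/λ = 43.5557 minutes.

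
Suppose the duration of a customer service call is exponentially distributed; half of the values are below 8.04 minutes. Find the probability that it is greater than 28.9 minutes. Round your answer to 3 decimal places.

0.083

For an exponential, median = ln(2)/λ, so λ = ln 2 / 8.04 = 0.0862123 per minute.
P(X > 28.9) = e^(−λ·28.9) = e^(−2.4915) ≈ 0.083.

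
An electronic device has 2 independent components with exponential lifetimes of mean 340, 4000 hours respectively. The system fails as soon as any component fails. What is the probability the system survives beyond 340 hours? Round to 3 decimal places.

The first failure time is exponential with rate Σλ_i = 1/340 + 1/4000 = 0.00319118 per hour.
P(min > 340) = e^(−0.00319118·340) = e^(−1.085) ≈ 0.338.

0.338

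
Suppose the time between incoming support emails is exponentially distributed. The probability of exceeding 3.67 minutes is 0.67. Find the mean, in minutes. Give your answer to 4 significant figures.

9.164

e^(−λ·3.67) = 0.67 ⇒ λ = −ln(0.67)/3.67 = 0.109122.
Mean = 1/λ = 9.16406 minutes.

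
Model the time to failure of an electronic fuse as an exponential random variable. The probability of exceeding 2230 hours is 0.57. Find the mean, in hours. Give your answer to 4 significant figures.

3967

e^(−λ·2230) = 0.57 ⇒ λ = −ln(0.57)/2230 = 0.000252071.
Mean = 1/λ = 3967.13 hours.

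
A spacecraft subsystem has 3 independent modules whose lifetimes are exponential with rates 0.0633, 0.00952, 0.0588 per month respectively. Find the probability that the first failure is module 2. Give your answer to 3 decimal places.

0.072

The time to first failure is exponential with rate Σλ = 0.0633 + 0.00952 + 0.0588 = 0.13162.
P(module 2 first) = λ_2/Σλ = 0.00952/0.13162 ≈ 0.072.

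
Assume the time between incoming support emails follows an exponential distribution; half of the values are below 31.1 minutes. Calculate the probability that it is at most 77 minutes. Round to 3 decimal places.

For an exponential, median = ln(2)/λ, so λ = ln 2 / 31.1 = 0.0222877 per minute.
P(X ≤ 77) = 1 − e^(−λ·77) = 1 − e^(−1.7162) ≈ 0.820.

0.820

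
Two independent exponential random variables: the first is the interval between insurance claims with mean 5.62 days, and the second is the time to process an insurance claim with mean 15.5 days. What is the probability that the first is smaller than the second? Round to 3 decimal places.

0.734

λ_1 = 1/5.62 = 0.177936, λ_2 = 1/15.5 = 0.0645161.
For independent exponentials, P(the first < the second) = λ_1/(λ_1+λ_2) = 0.177936/0.242452 ≈ 0.734.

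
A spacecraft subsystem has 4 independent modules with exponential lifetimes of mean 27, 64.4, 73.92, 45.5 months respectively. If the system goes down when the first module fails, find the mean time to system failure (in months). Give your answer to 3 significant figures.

11.4

The first failure time is exponential with rate Σλ_i = 1/27 + 1/64.4 + 1/73.92 + 1/45.5 = 0.0880711 per month.
E[min] = 1/Σλ = 1/0.0880711 = 11.3545 months.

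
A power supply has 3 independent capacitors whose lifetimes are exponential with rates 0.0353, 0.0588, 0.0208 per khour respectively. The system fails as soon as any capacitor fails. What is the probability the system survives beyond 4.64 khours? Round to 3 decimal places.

The time to first failure is exponential with rate Σλ = 0.0353 + 0.0588 + 0.0208 = 0.1149.
P(min > 4.64) = e^(−0.1149·4.64) = e^(−0.53314) ≈ 0.587.

0.587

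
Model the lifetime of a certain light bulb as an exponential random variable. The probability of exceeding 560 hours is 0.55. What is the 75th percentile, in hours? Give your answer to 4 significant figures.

e^(−λ·560) = 0.55 ⇒ λ = −ln(0.55)/560 = 0.00106757.
75th percentile: 1 − e^(−λt) = 0.75, t = −ln(0.25)/λ = 1298.56 hours.

1299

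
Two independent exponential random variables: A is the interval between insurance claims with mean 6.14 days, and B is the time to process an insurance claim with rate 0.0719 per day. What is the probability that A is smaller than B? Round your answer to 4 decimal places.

0.6937

λ_1 = 1/6.14 = 0.162866, λ_2 = 0.0719.
For independent exponentials, P(A < B) = λ_1/(λ_1+λ_2) = 0.162866/0.234766 ≈ 0.6937.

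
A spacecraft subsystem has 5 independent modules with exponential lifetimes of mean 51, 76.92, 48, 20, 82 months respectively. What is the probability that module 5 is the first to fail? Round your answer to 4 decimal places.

0.1055

Rates: λ_i = 1/mean_i → 0.0196078, 0.0130005, 0.0208333, 0.05, 0.0121951; Σλ = 0.115637.
P(module 5 first) = λ_5/Σλ = 0.0121951/0.115637 ≈ 0.1055.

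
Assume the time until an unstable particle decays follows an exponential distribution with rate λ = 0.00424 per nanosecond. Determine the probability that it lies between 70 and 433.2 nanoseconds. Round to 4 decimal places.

0.5839

P(70 < X < 433.2) = e^(−λ·70) − e^(−λ·433.2) = 0.74319 − 0.15933 ≈ 0.5839.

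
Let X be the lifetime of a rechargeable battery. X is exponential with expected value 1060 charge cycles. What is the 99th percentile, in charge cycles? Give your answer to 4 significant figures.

The rate is λ = 1/1060 = 0.000943396 per charge cycle.
Set 1 − e^(−λt) = 0.99, so t = −ln(0.01)/λ = 4.6052/0.000943396 ≈ 4881.48 charge cycles.

4881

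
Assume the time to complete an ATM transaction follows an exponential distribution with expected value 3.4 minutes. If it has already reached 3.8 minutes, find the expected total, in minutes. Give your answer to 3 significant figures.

The rate is λ = 1/3.4 = 0.294118 per minute.
By memorylessness, E[X | X > 3.8] = 3.8 + 1/λ = 3.8 + 3.4 = 7.2 minutes.

7.20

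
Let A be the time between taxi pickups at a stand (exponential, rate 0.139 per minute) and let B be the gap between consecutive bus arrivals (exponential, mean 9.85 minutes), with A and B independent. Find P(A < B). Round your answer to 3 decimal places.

λ_1 = 0.139, λ_2 = 1/9.85 = 0.101523.
For independent exponentials, P(A < B) = λ_1/(λ_1+λ_2) = 0.139/0.240523 ≈ 0.578.

0.578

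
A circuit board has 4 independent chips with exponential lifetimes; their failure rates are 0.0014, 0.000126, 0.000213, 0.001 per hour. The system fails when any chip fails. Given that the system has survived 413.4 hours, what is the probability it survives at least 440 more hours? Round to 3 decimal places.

0.300

Time to first failure ~ Exp(Σλ) with Σλ = 0.002739.
By memorylessness, P(T > 413.4+440 | T > 413.4) = P(T > 440) = e^(−0.002739·440) ≈ 0.300.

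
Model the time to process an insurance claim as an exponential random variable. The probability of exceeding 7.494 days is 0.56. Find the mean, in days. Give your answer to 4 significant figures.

12.92

e^(−λ·7.494) = 0.56 ⇒ λ = −ln(0.56)/7.494 = 0.077371.
Mean = 1/λ = 12.9247 days.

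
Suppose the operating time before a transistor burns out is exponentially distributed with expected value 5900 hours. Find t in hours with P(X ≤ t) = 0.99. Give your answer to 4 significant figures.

27170

The rate is λ = 1/5900 = 0.000169492 per hour.
Set 1 − e^(−λt) = 0.99, so t = −ln(0.01)/λ = 4.6052/0.000169492 ≈ 27170.5 hours.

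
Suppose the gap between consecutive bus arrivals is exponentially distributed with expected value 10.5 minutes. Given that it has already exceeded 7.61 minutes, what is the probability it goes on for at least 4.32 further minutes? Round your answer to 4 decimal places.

The rate is λ = 1/10.5 = 0.0952381 per minute.
P(X > s+t | X > s) = e^(−λ(s+t))/e^(−λs) = e^(−λt), independent of s = 7.61.
P(X > 4.32) = e^(−0.41143) ≈ 0.6627.

0.6627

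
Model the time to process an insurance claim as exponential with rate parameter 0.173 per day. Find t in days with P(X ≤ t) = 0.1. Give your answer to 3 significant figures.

Set 1 − e^(−λt) = 0.1, so t = −ln(0.9)/λ = 0.10536/0.173 ≈ 0.60902 days.

0.609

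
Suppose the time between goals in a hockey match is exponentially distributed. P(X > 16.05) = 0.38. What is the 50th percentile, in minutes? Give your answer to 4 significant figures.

11.50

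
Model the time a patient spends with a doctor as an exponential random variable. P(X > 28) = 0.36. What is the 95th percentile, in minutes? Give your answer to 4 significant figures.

82.10

e^(−λ·28) = 0.36 ⇒ λ = −ln(0.36)/28 = 0.0364875.
95th percentile: 1 − e^(−λt) = 0.95, t = −ln(0.05)/λ = 82.1029 minutes.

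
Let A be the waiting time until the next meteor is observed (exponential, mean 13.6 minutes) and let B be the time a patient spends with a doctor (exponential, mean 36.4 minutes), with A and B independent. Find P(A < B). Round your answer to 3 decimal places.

0.728

λ_1 = 1/13.6 = 0.0735294, λ_2 = 1/36.4 = 0.0274725.
For independent exponentials, P(A < B) = λ_1/(λ_1+λ_2) = 0.0735294/0.101002 ≈ 0.728.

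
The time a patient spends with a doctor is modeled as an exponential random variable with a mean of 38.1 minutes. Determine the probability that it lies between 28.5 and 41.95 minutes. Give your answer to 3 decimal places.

0.141

The rate is λ = 1/38.1 = 0.0262467 per minute.
P(28.5 < X < 41.95) = e^(−λ·28.5) − e^(−λ·41.95) = 0.47330 − 0.33252 ≈ 0.141.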